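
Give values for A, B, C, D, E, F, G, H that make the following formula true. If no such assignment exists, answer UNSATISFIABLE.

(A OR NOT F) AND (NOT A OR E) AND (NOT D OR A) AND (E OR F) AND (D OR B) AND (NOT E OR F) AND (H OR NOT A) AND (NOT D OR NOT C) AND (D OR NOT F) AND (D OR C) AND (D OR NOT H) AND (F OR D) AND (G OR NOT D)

Try A = true.
The clause (E) is unit, so E = true.
The clause (F) is unit, so F = true.
The clause (H) is unit, so H = true.
The clause (D) is unit, so D = true.
The clause (NOT C) is unit, so C = false.
The clause (G) is unit, so G = true.
All clauses hold; B can take either value.

A: true; B: false; C: false; D: true; E: true; F: true; G: true; H: true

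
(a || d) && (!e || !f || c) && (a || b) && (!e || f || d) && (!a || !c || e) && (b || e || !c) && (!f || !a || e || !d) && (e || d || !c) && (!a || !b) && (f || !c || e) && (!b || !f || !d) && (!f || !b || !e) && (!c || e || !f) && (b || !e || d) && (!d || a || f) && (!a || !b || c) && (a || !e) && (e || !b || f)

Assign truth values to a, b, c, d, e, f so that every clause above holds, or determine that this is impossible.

Suppose a = true.
From the singleton clause (!b), b = false.
Suppose c = false.
Suppose e = false.
Suppose f = false.
All clauses hold; d can take either value.

a ↦ true; b ↦ false; c ↦ false; d ↦ true; e ↦ false; f ↦ false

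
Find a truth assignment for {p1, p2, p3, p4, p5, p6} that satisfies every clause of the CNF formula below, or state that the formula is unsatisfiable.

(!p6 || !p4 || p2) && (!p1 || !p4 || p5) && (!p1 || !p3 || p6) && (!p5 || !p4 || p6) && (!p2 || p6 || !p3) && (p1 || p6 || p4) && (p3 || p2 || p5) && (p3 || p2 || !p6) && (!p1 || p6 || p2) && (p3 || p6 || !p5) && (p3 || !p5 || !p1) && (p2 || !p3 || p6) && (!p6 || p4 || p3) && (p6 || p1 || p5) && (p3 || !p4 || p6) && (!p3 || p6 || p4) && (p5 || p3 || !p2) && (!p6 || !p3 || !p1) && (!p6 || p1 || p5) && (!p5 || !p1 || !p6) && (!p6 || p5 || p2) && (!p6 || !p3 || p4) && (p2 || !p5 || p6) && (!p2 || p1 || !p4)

UNSATISFIABLE

Try p6 = false.
Try p1 = false.
From the singleton clause (p4), p4 = true.
From the singleton clause (!p5), p5 = false.
Now (p5) is unsatisfied and unit — conflict.
Backtrack on p1: now try p1 = true.
From the singleton clause (!p3), p3 = false.
From the singleton clause (p2), p2 = true.
From the singleton clause (!p5), p5 = false.
Now (p5) is unsatisfied and unit — conflict.
Either choice for p1 ends in contradiction.
Backtrack on p6: now try p6 = true.
Try p4 = false.
From the singleton clause (p3), p3 = true.
Now (!p3) is unsatisfied and unit — conflict.
Backtrack on p4: now try p4 = true.
From the singleton clause (p2), p2 = true.
From the singleton clause (p1), p1 = true.
From the singleton clause (p5), p5 = true.
Now (!p5) is unsatisfied and unit — conflict.
Either choice for p4 ends in contradiction.
Either choice for p6 ends in contradiction.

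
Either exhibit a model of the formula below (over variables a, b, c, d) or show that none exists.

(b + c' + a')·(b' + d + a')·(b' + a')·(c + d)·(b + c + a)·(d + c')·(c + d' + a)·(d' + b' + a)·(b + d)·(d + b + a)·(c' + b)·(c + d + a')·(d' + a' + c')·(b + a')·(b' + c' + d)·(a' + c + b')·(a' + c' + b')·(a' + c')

Case b = 0:
The clause (d) is unit, so d = 1.
The clause (c') is unit, so c = 0.
The clause (a) is unit, so a = 1.
That conflicts with the unit clause (a').
That branch fails; take b = 1 instead.
The clause (a') is unit, so a = 0.
The clause (d') is unit, so d = 0.
The clause (c) is unit, so c = 1.
That conflicts with the unit clause (c').
Either choice for b ends in contradiction.

UNSATISFIABLE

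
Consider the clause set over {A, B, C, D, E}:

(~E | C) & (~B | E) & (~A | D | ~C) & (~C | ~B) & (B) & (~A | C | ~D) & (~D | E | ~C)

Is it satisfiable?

Unit clause (B) forces B = 1.
Unit clause (E) forces E = 1.
Unit clause (C) forces C = 1.
Now (~C) is unsatisfied and unit — conflict.
No assignment satisfies every clause.

No, unsatisfiable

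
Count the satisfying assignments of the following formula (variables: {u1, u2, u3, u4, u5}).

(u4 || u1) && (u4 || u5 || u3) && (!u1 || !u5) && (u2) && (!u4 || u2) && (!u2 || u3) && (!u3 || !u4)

1

There are 2^5 = 32 truth assignments over (u1, u2, u3, u4, u5).
Split on u3. With u3 = true, the clauses containing u3 are satisfied and !u3 drops from the rest; 1 of the 2^4 = 16 assignments to the other variables satisfy what remains.
With u3 = false, by the same count on the reduced clause set, 0 assignments work.
Total: 1 + 0 = 1.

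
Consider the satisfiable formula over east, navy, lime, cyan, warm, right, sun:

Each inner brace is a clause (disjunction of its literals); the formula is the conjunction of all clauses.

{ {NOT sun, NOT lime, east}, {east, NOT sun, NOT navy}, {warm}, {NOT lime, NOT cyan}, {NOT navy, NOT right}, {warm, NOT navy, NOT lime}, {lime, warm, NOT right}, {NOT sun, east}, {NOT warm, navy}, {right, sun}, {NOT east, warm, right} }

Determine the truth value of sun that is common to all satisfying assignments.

True

Suppose sun = false.
Unit clause (warm) forces warm = true.
Unit clause (navy) forces navy = true.
Unit clause (NOT right) forces right = false.
But (right) is also a unit clause — contradiction.
So every satisfying assignment has sun = True.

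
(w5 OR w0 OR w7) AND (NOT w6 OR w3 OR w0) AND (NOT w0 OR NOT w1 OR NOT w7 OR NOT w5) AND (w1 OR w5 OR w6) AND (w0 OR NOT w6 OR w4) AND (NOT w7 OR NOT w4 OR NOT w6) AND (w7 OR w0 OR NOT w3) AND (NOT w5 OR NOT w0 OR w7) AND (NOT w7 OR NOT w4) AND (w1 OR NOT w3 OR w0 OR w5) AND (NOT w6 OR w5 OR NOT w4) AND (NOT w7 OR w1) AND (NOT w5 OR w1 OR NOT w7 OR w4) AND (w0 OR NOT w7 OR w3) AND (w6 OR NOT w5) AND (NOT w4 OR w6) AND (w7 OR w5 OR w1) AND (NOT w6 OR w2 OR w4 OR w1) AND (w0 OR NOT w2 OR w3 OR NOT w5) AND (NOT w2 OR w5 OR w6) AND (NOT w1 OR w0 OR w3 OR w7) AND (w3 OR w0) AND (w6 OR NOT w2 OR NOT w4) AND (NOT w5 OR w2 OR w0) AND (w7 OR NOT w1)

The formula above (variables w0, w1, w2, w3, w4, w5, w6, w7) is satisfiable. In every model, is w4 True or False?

False

Suppose w4 = true.
Unit clause (NOT w7) forces w7 = false.
Unit clause (w6) forces w6 = true.
Unit clause (w5) forces w5 = true.
Unit clause (NOT w0) forces w0 = false.
Unit clause (w3) forces w3 = true.
Now (NOT w3) is unsatisfied and unit — conflict.
So every satisfying assignment has w4 = False.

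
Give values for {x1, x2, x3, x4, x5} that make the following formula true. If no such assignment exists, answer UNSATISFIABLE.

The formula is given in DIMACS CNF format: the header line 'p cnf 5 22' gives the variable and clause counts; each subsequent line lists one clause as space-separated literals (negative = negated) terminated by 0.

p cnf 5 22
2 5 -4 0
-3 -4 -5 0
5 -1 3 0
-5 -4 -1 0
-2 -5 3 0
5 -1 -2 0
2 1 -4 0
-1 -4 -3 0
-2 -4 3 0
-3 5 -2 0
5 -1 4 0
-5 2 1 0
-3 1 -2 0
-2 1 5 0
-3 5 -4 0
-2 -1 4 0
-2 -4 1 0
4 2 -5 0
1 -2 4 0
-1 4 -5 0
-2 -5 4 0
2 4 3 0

Branch on x2: set x2 = False.
Branch on x5: set x5 = False.
The clause (¬x4) is unit, so x4 = False.
The clause (¬x1) is unit, so x1 = False.
The clause (x3) is unit, so x3 = True.
This assignment satisfies each clause.

x1=False,  x2=False,  x3=True,  x4=False,  x5=False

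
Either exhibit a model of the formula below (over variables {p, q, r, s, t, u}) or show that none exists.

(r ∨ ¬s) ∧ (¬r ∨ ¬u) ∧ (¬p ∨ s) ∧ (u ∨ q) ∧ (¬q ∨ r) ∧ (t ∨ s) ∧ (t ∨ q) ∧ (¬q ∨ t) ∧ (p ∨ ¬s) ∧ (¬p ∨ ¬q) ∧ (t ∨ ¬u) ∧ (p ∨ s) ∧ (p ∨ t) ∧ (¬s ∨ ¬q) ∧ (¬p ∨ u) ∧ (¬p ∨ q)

UNSATISFIABLE

Case r = True:
From the singleton clause (¬u), u = False.
From the singleton clause (q), q = True.
From the singleton clause (t), t = True.
From the singleton clause (¬p), p = False.
From the singleton clause (¬s), s = False.
But (s) is also a unit clause — contradiction.
Backtrack on r: now try r = False.
From the singleton clause (¬s), s = False.
From the singleton clause (¬p), p = False.
But (p) is also a unit clause — contradiction.
Either choice for r ends in contradiction.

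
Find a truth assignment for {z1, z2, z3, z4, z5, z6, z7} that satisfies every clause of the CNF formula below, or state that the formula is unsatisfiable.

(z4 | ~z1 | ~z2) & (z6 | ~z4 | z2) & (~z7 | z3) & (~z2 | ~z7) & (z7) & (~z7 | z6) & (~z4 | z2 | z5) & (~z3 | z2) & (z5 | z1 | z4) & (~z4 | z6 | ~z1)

UNSATISFIABLE

(z7) alone gives z7 = 1.
(z3) alone gives z3 = 1.
(~z2) alone gives z2 = 0.
That conflicts with the unit clause (z2).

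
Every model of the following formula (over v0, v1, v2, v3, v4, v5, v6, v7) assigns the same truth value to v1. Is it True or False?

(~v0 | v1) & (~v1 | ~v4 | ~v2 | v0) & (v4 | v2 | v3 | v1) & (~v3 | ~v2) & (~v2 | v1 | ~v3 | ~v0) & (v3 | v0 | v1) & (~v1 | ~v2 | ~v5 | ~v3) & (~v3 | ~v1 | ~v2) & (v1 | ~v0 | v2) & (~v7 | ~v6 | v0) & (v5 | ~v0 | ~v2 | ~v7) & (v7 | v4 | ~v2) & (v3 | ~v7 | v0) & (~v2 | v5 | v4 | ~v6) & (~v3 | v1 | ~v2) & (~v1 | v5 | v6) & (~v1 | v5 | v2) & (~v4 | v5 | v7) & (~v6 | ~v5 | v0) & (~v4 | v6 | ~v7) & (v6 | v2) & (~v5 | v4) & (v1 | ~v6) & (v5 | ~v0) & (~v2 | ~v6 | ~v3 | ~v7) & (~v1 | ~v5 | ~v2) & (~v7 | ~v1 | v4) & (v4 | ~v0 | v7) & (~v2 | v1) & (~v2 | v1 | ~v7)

Suppose v1 = 0.
(~v0) alone gives v0 = 0.
(v3) alone gives v3 = 1.
(~v2) alone gives v2 = 0.
(v6) alone gives v6 = 1.
But (~v6) is also a unit clause — contradiction.
So every satisfying assignment has v1 = True.

True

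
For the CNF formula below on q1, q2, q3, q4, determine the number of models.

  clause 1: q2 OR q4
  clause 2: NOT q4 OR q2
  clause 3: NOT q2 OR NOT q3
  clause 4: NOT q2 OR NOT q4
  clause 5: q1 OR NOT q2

1

There are 2^4 = 16 truth assignments over (q1, q2, q3, q4).
Check each against the 5 clauses (columns in the order q1, q2, q3, q4):
  F F F F  ✗ fails (q2 OR q4)
  F F F T  ✗ fails (NOT q4 OR q2)
  F F T F  ✗ fails (q2 OR q4)
  F F T T  ✗ fails (NOT q4 OR q2)
  F T F F  ✗ fails (q1 OR NOT q2)
  F T F T  ✗ fails (NOT q2 OR NOT q4)
  F T T F  ✗ fails (NOT q2 OR NOT q3)
  F T T T  ✗ fails (NOT q2 OR NOT q3)
  T F F F  ✗ fails (q2 OR q4)
  T F F T  ✗ fails (NOT q4 OR q2)
  T F T F  ✗ fails (q2 OR q4)
  T F T T  ✗ fails (NOT q4 OR q2)
  T T F F  ✓ satisfies all
  T T F T  ✗ fails (NOT q2 OR NOT q4)
  T T T F  ✗ fails (NOT q2 OR NOT q3)
  T T T T  ✗ fails (NOT q2 OR NOT q3)
1 of the 16 rows is a model.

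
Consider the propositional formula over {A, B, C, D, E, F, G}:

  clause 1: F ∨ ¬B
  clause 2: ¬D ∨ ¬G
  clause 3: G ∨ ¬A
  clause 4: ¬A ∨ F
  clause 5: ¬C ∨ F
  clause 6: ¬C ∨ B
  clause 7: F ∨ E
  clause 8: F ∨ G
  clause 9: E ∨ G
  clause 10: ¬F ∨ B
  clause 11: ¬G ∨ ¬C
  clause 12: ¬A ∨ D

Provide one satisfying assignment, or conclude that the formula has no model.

Try F = True.
Unit clause (B) forces B = True.
Try D = False.
Unit clause (¬A) forces A = False.
Try E = True.
Try G = False.
No clause remains; C is free.

A=False,  B=True,  C=True,  D=False,  E=True,  F=True,  G=False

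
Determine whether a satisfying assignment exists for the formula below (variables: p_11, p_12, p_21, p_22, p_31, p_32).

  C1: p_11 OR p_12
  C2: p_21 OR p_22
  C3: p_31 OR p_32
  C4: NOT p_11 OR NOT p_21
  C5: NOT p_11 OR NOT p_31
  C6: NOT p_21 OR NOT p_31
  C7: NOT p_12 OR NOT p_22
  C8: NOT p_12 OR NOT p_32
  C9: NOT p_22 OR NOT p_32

No, unsatisfiable

Try p_11 = true.
From the singleton clause (NOT p_21), p_21 = false.
From the singleton clause (p_22), p_22 = true.
From the singleton clause (NOT p_31), p_31 = false.
From the singleton clause (p_32), p_32 = true.
That conflicts with the unit clause (NOT p_32).
That branch fails; take p_11 = false instead.
From the singleton clause (p_12), p_12 = true.
From the singleton clause (NOT p_22), p_22 = false.
From the singleton clause (p_21), p_21 = true.
From the singleton clause (NOT p_31), p_31 = false.
From the singleton clause (p_32), p_32 = true.
That conflicts with the unit clause (NOT p_32).
Both values of p_11 lead to a conflict.
No assignment satisfies every clause.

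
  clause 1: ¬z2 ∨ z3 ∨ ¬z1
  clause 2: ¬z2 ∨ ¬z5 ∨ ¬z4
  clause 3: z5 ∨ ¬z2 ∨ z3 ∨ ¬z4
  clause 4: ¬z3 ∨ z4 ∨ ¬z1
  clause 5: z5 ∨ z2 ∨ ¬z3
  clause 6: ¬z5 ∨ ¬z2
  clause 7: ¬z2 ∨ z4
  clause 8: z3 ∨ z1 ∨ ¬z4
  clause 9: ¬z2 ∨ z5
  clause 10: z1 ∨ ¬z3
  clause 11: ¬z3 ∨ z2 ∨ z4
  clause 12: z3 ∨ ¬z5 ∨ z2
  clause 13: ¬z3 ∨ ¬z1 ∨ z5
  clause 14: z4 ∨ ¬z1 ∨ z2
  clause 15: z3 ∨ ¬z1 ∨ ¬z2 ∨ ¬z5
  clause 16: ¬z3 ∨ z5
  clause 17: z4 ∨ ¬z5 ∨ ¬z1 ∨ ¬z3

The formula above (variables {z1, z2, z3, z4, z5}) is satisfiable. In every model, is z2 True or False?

Suppose z2 = True.
The clause (¬z5) is unit, so z5 = False.
Now (z5) is unsatisfied and unit — conflict.
So every satisfying assignment has z2 = False.

False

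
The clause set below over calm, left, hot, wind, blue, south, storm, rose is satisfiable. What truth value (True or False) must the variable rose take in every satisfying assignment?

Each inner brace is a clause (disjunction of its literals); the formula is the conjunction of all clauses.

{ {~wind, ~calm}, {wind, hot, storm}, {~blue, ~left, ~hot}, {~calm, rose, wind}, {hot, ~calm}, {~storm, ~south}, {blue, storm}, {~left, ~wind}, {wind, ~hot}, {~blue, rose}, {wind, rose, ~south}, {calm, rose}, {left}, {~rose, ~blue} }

True

Suppose rose = 0.
From the singleton clause (~blue), blue = 0.
From the singleton clause (storm), storm = 1.
From the singleton clause (~south), south = 0.
From the singleton clause (calm), calm = 1.
From the singleton clause (~wind), wind = 0.
But (wind) is also a unit clause — contradiction.
So every satisfying assignment has rose = True.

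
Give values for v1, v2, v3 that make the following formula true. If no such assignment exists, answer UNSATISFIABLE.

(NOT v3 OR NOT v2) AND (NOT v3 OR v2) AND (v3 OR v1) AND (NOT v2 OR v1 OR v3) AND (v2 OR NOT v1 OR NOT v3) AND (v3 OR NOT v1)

UNSATISFIABLE

Try v3 = false.
Unit clause (v1) forces v1 = true.
Now (NOT v1) is unsatisfied and unit — conflict.
That branch fails; take v3 = true instead.
Unit clause (NOT v2) forces v2 = false.
Now (v2) is unsatisfied and unit — conflict.
Neither v3 = true nor v3 = false works.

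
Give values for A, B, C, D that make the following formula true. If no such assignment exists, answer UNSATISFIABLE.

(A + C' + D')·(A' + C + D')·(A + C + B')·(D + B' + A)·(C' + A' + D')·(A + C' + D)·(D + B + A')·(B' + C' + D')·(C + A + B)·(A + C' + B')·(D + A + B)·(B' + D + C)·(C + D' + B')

A ↦ 1, B ↦ 1, C ↦ 1, D ↦ 0

Case A = 1:
Case C = 1:
From the singleton clause (D'), D = 0.
From the singleton clause (B), B = 1.
This assignment satisfies each clause.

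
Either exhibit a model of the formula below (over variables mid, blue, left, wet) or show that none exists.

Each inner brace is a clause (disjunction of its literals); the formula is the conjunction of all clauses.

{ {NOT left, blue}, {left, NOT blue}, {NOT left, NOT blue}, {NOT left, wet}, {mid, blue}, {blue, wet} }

Case left = false:
From the singleton clause (NOT blue), blue = false.
From the singleton clause (mid), mid = true.
From the singleton clause (wet), wet = true.
This assignment satisfies each clause.

mid=true, blue=false, left=false, wet=true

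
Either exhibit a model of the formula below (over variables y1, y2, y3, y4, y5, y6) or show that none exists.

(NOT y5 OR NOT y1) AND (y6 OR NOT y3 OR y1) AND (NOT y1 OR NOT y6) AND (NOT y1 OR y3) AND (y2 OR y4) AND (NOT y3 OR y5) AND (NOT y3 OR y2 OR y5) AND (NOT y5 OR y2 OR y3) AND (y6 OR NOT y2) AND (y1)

(y1) alone gives y1 = true.
(NOT y5) alone gives y5 = false.
(NOT y6) alone gives y6 = false.
(y3) alone gives y3 = true.
Now (NOT y3) is unsatisfied and unit — conflict.

UNSATISFIABLE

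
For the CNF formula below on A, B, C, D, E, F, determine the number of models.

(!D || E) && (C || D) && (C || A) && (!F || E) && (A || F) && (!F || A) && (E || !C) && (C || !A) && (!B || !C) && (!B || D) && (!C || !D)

2

There are 2^6 = 64 truth assignments over (A, B, C, D, E, F).
Split on E. With E = true, the clauses containing E are satisfied and !E drops from the rest; 2 of the 2^5 = 32 assignments to the other variables satisfy what remains.
With E = false, by the same count on the reduced clause set, 0 assignments work.
(One model: A=T, B=F, C=T, D=F, E=T, F=F.)
Total: 2 + 0 = 2.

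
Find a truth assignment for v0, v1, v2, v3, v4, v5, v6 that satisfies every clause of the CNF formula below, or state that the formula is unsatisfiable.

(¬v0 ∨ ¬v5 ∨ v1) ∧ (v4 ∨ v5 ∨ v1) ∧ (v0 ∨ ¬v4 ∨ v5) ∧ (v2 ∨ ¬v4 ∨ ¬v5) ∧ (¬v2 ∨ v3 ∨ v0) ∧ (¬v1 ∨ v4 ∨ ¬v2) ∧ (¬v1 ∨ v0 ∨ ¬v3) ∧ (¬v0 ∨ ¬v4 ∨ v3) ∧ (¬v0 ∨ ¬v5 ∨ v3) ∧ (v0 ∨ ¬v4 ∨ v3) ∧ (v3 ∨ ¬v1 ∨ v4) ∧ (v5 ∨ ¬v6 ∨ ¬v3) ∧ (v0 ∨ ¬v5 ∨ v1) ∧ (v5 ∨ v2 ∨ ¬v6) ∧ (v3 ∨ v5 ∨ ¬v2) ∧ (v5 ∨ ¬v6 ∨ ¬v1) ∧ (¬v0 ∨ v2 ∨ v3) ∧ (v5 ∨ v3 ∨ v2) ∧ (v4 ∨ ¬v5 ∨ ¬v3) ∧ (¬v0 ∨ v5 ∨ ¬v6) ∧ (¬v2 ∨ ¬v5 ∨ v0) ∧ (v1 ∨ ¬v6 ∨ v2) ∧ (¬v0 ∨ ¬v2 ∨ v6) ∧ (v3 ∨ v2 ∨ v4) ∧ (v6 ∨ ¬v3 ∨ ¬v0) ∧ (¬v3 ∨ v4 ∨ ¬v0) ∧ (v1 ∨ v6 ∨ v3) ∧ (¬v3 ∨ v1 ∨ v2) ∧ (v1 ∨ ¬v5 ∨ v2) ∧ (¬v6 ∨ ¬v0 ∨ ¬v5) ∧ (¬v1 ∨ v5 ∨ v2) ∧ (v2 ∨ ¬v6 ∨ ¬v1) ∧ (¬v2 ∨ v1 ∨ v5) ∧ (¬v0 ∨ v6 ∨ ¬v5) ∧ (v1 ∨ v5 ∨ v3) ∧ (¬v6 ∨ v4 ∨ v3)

UNSATISFIABLE

Branch on v0: set v0 = False.
Branch on v4: set v4 = False.
Branch on v5: set v5 = True.
(v1) alone gives v1 = True.
(¬v2) alone gives v2 = False.
(¬v3) alone gives v3 = False.
That conflicts with the unit clause (v3).
That branch fails; take v5 = False instead.
(v1) alone gives v1 = True.
(¬v2) alone gives v2 = False.
That conflicts with the unit clause (v2).
Both values of v5 lead to a conflict.
That branch fails; take v4 = True instead.
(v5) alone gives v5 = True.
(v2) alone gives v2 = True.
That conflicts with the unit clause (¬v2).
Both values of v4 lead to a conflict.
That branch fails; take v0 = True instead.
Branch on v5: set v5 = False.
(¬v6) alone gives v6 = False.
(¬v2) alone gives v2 = False.
(v3) alone gives v3 = True.
That conflicts with the unit clause (¬v3).
That branch fails; take v5 = True instead.
(v1) alone gives v1 = True.
(v3) alone gives v3 = True.
(v4) alone gives v4 = True.
(v2) alone gives v2 = True.
(v6) alone gives v6 = True.
That conflicts with the unit clause (¬v6).
Both values of v5 lead to a conflict.
Both values of v0 lead to a conflict.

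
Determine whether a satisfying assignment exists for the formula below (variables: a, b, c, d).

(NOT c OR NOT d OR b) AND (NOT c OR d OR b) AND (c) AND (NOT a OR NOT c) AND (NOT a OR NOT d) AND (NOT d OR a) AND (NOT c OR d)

No, unsatisfiable

The clause (c) is unit, so c = true.
The clause (NOT a) is unit, so a = false.
The clause (NOT d) is unit, so d = false.
But (d) is also a unit clause — contradiction.
No assignment satisfies every clause.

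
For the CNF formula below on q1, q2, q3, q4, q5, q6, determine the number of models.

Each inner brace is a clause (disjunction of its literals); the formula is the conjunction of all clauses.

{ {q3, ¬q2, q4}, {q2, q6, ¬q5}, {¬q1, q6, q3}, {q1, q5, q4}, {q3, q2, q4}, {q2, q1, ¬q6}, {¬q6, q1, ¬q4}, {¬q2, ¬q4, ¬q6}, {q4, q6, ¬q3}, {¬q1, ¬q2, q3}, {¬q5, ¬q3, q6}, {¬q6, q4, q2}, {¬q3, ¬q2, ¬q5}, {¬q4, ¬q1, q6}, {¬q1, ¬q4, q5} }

8

There are 2^6 = 64 truth assignments over (q1, q2, q3, q4, q5, q6).
Split on q2. With q2 = True, the clauses containing q2 are satisfied and ¬q2 drops from the rest; 4 of the 2^5 = 32 assignments to the other variables satisfy what remains.
With q2 = False, by the same count on the reduced clause set, 4 assignments work.
(One model: q1=F, q2=F, q3=F, q4=T, q5=F, q6=F.)
Total: 4 + 4 = 8.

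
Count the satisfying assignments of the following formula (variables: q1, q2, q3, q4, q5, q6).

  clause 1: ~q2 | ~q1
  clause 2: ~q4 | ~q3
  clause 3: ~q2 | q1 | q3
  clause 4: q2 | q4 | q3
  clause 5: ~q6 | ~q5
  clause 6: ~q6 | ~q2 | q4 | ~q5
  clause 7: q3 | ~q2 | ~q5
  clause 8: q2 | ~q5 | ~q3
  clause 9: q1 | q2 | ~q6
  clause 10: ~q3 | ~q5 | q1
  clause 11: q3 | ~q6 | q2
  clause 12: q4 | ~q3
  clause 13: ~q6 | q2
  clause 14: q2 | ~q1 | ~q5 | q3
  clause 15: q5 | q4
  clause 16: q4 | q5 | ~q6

There are 2^6 = 64 truth assignments over (q1, q2, q3, q4, q5, q6).
Split on q5. With q5 = 1, the clauses containing q5 are satisfied and ~q5 drops from the rest; 1 of the 2^5 = 32 assignments to the other variables satisfy what remains.
With q5 = 0, by the same count on the reduced clause set, 2 assignments work.
(One model: q1=F, q2=F, q3=F, q4=T, q5=F, q6=F.)
Total: 1 + 2 = 3.

3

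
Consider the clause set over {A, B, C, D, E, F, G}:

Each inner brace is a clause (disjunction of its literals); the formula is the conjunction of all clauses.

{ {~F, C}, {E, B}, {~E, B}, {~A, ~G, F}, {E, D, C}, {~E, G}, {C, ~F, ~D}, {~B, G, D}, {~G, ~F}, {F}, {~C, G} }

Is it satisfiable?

The clause (F) is unit, so F = 1.
The clause (C) is unit, so C = 1.
The clause (~G) is unit, so G = 0.
That conflicts with the unit clause (G).
No assignment satisfies every clause.

No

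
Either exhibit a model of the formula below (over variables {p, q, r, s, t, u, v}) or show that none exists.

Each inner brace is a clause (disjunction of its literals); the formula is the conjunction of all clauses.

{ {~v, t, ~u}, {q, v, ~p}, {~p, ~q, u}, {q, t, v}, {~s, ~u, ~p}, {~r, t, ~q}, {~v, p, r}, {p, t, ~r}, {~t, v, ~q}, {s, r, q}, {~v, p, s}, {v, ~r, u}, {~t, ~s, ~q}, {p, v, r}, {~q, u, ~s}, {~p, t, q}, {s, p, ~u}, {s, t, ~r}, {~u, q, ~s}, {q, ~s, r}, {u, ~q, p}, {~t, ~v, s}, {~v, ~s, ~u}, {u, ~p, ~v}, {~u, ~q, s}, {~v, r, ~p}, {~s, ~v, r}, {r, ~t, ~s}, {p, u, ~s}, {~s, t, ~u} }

Branch on v: set v = 0.
Branch on q: set q = 1.
(~t) alone gives t = 0.
(~r) alone gives r = 0.
(p) alone gives p = 1.
(u) alone gives u = 1.
(~s) alone gives s = 0.
Now (s) is unsatisfied and unit — conflict.
Backtrack on q: now try q = 0.
(~p) alone gives p = 0.
(t) alone gives t = 1.
(r) alone gives r = 1.
(u) alone gives u = 1.
(s) alone gives s = 1.
Now (~s) is unsatisfied and unit — conflict.
Neither q = 1 nor q = 0 works.
Backtrack on v: now try v = 1.
Branch on t: set t = 1.
(s) alone gives s = 1.
(~q) alone gives q = 0.
(~u) alone gives u = 0.
(r) alone gives r = 1.
(~p) alone gives p = 0.
Now (p) is unsatisfied and unit — conflict.
Backtrack on t: now try t = 0.
(~u) alone gives u = 0.
(~p) alone gives p = 0.
(r) alone gives r = 1.
Now (~r) is unsatisfied and unit — conflict.
Neither t = 1 nor t = 0 works.
Neither v = 1 nor v = 0 works.

UNSATISFIABLE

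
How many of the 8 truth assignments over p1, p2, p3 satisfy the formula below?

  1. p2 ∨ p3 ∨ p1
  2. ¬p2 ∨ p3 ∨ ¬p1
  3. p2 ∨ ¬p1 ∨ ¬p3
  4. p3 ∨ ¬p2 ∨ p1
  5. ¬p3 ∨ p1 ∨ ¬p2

There are 2^3 = 8 truth assignments over (p1, p2, p3).
Split on p3. With p3 = True, the clauses containing p3 are satisfied and ¬p3 drops from the rest; 2 of the 2^2 = 4 assignments to the other variables satisfy what remains.
With p3 = False, by the same count on the reduced clause set, 1 assignment works.
Total: 2 + 1 = 3.

3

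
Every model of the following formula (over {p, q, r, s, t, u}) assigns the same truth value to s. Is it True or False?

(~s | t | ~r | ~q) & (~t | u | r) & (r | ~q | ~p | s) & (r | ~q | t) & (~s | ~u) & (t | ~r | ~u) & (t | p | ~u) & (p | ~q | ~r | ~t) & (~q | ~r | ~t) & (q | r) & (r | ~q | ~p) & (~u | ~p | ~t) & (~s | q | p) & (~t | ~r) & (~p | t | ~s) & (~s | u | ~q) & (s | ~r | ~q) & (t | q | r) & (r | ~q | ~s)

False

Suppose s = 1.
Unit clause (~u) forces u = 0.
Unit clause (~q) forces q = 0.
Unit clause (r) forces r = 1.
Unit clause (p) forces p = 1.
Unit clause (~t) forces t = 0.
That conflicts with the unit clause (t).
So every satisfying assignment has s = False.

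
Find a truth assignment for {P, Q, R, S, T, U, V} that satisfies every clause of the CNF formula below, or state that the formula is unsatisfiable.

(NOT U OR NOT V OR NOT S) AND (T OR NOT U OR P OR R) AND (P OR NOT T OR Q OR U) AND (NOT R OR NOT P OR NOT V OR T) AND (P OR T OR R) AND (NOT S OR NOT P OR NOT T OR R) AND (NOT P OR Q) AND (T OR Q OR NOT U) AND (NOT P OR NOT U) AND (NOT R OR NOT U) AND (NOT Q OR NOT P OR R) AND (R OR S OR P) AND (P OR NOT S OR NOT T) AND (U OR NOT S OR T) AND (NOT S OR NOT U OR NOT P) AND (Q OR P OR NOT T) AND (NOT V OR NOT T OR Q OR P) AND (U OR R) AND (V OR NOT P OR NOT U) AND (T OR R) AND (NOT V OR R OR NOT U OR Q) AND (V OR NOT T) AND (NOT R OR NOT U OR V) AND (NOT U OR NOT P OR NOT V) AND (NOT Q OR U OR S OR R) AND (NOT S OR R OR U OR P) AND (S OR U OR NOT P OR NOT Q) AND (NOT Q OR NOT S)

P ↦ false, Q ↦ true, R ↦ true, S ↦ false, T ↦ false, U ↦ false, V ↦ false

Branch on P: set P = false.
Branch on T: set T = false.
From the singleton clause (R), R = true.
From the singleton clause (NOT U), U = false.
From the singleton clause (NOT S), S = false.
No clause remains; Q, V are free.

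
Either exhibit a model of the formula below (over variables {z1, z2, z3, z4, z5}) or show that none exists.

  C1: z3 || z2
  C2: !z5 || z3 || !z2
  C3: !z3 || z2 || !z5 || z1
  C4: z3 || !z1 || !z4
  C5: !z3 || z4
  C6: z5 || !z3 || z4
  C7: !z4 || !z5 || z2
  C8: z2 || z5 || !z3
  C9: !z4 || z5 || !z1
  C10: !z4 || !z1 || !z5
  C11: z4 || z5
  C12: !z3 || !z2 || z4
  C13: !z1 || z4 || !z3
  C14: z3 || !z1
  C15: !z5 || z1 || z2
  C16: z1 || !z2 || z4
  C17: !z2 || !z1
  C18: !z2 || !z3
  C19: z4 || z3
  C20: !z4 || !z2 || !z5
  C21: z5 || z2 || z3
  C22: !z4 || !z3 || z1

z1 ↦ false; z2 ↦ true; z3 ↦ false; z4 ↦ true; z5 ↦ false

Suppose z3 = false.
(z2) alone gives z2 = true.
(!z5) alone gives z5 = false.
(z4) alone gives z4 = true.
(!z1) alone gives z1 = false.
Every clause now holds.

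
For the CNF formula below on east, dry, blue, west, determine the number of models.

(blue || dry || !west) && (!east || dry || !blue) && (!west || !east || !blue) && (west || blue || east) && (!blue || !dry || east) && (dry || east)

5

There are 2^4 = 16 truth assignments over (east, dry, blue, west).
Check each against the 6 clauses (columns in the order east, dry, blue, west):
  F F F F  ✗ fails (west || blue || east)
  F F F T  ✗ fails (blue || dry || !west)
  F F T F  ✗ fails (dry || east)
  F F T T  ✗ fails (dry || east)
  F T F F  ✗ fails (west || blue || east)
  F T F T  ✓ satisfies all
  F T T F  ✗ fails (!blue || !dry || east)
  F T T T  ✗ fails (!blue || !dry || east)
  T F F F  ✓ satisfies all
  T F F T  ✗ fails (blue || dry || !west)
  T F T F  ✗ fails (!east || dry || !blue)
  T F T T  ✗ fails (!east || dry || !blue)
  T T F F  ✓ satisfies all
  T T F T  ✓ satisfies all
  T T T F  ✓ satisfies all
  T T T T  ✗ fails (!west || !east || !blue)
5 of the 16 rows are models.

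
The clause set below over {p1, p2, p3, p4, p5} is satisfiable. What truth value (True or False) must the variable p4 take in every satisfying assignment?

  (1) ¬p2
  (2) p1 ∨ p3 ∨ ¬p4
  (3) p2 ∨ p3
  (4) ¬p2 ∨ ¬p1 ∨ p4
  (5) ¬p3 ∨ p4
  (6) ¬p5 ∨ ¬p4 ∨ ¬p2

True

Suppose p4 = False.
From the singleton clause (¬p2), p2 = False.
From the singleton clause (p3), p3 = True.
But (¬p3) is also a unit clause — contradiction.
So every satisfying assignment has p4 = True.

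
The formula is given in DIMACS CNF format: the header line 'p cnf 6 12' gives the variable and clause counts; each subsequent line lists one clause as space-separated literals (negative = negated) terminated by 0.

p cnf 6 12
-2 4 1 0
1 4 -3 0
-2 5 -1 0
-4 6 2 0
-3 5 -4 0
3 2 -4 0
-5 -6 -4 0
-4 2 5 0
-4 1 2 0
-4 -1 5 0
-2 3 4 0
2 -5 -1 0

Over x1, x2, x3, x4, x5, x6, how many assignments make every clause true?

There are 2^6 = 64 truth assignments over (x1, x2, x3, x4, x5, x6).
Split on x2. With x2 = True, the clauses containing x2 are satisfied and ¬x2 drops from the rest; 8 of the 2^5 = 32 assignments to the other variables satisfy what remains.
With x2 = False, by the same count on the reduced clause set, 8 assignments work.
(One model: x1=F, x2=F, x3=F, x4=F, x5=F, x6=F.)
Total: 8 + 8 = 16.

16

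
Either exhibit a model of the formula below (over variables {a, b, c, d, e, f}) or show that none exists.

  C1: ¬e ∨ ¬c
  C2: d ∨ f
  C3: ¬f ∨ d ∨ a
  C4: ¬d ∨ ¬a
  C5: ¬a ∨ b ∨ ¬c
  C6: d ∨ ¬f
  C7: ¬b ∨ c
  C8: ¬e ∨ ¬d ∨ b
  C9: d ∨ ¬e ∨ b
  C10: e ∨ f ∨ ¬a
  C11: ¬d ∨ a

Case e = False:
Case d = True:
Unit clause (¬a) forces a = False.
Now (a) is unsatisfied and unit — conflict.
That branch fails; take d = False instead.
Unit clause (f) forces f = True.
Now (¬f) is unsatisfied and unit — conflict.
Either choice for d ends in contradiction.
That branch fails; take e = True instead.
Unit clause (¬c) forces c = False.
Unit clause (¬b) forces b = False.
Unit clause (¬d) forces d = False.
Now (d) is unsatisfied and unit — conflict.
Either choice for e ends in contradiction.

UNSATISFIABLE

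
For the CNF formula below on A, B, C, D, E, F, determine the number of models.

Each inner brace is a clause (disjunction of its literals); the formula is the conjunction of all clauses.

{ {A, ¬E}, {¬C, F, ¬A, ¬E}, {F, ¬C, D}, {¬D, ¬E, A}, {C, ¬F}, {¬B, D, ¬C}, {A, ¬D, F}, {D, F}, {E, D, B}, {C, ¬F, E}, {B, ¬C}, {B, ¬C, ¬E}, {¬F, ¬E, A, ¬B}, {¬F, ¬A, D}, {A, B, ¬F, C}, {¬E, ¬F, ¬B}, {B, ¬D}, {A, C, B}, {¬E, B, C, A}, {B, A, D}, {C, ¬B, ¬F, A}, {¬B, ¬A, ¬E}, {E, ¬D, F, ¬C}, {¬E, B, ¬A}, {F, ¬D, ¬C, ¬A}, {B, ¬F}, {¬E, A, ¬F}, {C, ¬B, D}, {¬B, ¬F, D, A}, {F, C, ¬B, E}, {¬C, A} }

1

There are 2^6 = 64 truth assignments over (A, B, C, D, E, F).
Split on B. With B = True, the clauses containing B are satisfied and ¬B drops from the rest; 1 of the 2^5 = 32 assignments to the other variables satisfy what remains.
With B = False, by the same count on the reduced clause set, 0 assignments work.
(One model: A=T, B=T, C=T, D=T, E=F, F=T.)
Total: 1 + 0 = 1.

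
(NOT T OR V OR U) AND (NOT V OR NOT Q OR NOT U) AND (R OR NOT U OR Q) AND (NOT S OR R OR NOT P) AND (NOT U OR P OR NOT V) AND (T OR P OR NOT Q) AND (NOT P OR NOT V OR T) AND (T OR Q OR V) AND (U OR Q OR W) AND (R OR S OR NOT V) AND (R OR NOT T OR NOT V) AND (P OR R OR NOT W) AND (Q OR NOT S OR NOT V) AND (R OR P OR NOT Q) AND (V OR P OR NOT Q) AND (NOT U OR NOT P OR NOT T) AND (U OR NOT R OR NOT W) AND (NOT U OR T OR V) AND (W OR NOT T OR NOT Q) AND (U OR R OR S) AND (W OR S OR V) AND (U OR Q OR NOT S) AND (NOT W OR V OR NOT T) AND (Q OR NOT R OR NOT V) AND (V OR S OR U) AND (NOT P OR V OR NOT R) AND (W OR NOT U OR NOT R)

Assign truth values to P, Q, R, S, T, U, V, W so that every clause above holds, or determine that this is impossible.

Case T = false:
Case P = true:
(NOT V) alone gives V = false.
(Q) alone gives Q = true.
(NOT U) alone gives U = false.
(S) alone gives S = true.
(R) alone gives R = true.
That conflicts with the unit clause (NOT R).
So P must be the other value — set P = false.
(NOT Q) alone gives Q = false.
(V) alone gives V = true.
(NOT U) alone gives U = false.
(W) alone gives W = true.
(R) alone gives R = true.
That conflicts with the unit clause (NOT R).
Both values of P lead to a conflict.
So T must be the other value — set T = true.
Case V = true:
(R) alone gives R = true.
(Q) alone gives Q = true.
(NOT U) alone gives U = false.
(NOT W) alone gives W = false.
That conflicts with the unit clause (W).
So V must be the other value — set V = false.
(U) alone gives U = true.
(NOT P) alone gives P = false.
(NOT Q) alone gives Q = false.
(R) alone gives R = true.
(NOT W) alone gives W = false.
That conflicts with the unit clause (W).
Both values of V lead to a conflict.
Both values of T lead to a conflict.

UNSATISFIABLE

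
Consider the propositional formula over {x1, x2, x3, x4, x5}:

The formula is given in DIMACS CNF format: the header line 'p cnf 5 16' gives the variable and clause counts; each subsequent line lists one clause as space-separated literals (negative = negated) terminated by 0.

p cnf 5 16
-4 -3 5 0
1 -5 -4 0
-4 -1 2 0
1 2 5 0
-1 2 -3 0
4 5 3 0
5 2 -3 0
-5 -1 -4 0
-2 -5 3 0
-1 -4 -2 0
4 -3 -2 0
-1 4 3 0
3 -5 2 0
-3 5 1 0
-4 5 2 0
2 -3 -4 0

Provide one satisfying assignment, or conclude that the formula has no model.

x1=False; x2=False; x3=True; x4=False; x5=True

Try x4 = False.
Try x5 = True.
Try x2 = False.
Unit clause (x3) forces x3 = True.
Unit clause (¬x1) forces x1 = False.
This assignment satisfies each clause.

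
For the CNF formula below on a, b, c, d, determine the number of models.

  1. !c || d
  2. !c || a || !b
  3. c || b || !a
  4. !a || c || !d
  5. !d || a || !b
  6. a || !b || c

6

There are 2^4 = 16 truth assignments over (a, b, c, d).
Check each against the 6 clauses (columns in the order a, b, c, d):
  F F F F  ✓ satisfies all
  F F F T  ✓ satisfies all
  F F T F  ✗ fails (!c || d)
  F F T T  ✓ satisfies all
  F T F F  ✗ fails (a || !b || c)
  F T F T  ✗ fails (!d || a || !b)
  F T T F  ✗ fails (!c || d)
  F T T T  ✗ fails (!c || a || !b)
  T F F F  ✗ fails (c || b || !a)
  T F F T  ✗ fails (c || b || !a)
  T F T F  ✗ fails (!c || d)
  T F T T  ✓ satisfies all
  T T F F  ✓ satisfies all
  T T F T  ✗ fails (!a || c || !d)
  T T T F  ✗ fails (!c || d)
  T T T T  ✓ satisfies all
6 of the 16 rows are models.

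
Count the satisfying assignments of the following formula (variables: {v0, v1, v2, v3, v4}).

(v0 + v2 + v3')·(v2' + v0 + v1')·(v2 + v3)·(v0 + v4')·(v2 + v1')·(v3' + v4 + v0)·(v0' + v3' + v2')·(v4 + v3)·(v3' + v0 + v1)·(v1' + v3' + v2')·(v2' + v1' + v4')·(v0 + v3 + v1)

There are 2^5 = 32 truth assignments over (v0, v1, v2, v3, v4).
Split on v4. With v4 = 1, the clauses containing v4 are satisfied and v4' drops from the rest; 2 of the 2^4 = 16 assignments to the other variables satisfy what remains.
With v4 = 0, by the same count on the reduced clause set, 1 assignment works.
Total: 2 + 1 = 3.

3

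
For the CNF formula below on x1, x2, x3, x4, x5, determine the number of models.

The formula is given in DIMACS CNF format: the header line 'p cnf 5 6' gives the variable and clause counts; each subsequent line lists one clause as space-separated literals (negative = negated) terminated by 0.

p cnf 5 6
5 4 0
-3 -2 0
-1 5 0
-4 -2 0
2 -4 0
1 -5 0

3

There are 2^5 = 32 truth assignments over (x1, x2, x3, x4, x5).
Split on x4. With x4 = True, the clauses containing x4 are satisfied and ¬x4 drops from the rest; 0 of the 2^4 = 16 assignments to the other variables satisfy what remains.
With x4 = False, by the same count on the reduced clause set, 3 assignments work.
Total: 0 + 3 = 3.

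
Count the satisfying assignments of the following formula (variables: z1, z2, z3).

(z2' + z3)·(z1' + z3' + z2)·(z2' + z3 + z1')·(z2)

There are 2^3 = 8 truth assignments over (z1, z2, z3).
Check each against the 4 clauses (columns in the order z1, z2, z3):
  F F F  ✗ fails (z2)
  F F T  ✗ fails (z2)
  F T F  ✗ fails (z2' + z3)
  F T T  ✓ satisfies all
  T F F  ✗ fails (z2)
  T F T  ✗ fails (z1' + z3' + z2)
  T T F  ✗ fails (z2' + z3)
  T T T  ✓ satisfies all
2 of the 8 rows are models.

2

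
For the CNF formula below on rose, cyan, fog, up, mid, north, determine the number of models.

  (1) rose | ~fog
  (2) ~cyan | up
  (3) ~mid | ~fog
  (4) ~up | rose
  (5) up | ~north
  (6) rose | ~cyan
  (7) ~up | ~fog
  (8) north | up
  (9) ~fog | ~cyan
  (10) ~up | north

There are 2^6 = 64 truth assignments over (rose, cyan, fog, up, mid, north).
Split on rose. With rose = 1, the clauses containing rose are satisfied and ~rose drops from the rest; 4 of the 2^5 = 32 assignments to the other variables satisfy what remains.
With rose = 0, by the same count on the reduced clause set, 0 assignments work.
Total: 4 + 0 = 4.

4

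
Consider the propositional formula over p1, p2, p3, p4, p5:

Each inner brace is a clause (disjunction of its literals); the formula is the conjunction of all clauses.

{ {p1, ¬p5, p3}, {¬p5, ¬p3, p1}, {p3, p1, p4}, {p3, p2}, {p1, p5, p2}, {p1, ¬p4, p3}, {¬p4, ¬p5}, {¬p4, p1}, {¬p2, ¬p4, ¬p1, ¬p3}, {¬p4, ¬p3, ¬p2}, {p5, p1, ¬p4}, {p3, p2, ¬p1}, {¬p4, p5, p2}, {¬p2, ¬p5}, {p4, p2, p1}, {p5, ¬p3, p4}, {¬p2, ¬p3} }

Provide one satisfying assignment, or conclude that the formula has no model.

p1=True; p2=True; p3=False; p4=False; p5=False

Case p3 = False:
(p2) alone gives p2 = True.
(¬p5) alone gives p5 = False.
Case p1 = True:
Every clause is now satisfied; p4 is unconstrained.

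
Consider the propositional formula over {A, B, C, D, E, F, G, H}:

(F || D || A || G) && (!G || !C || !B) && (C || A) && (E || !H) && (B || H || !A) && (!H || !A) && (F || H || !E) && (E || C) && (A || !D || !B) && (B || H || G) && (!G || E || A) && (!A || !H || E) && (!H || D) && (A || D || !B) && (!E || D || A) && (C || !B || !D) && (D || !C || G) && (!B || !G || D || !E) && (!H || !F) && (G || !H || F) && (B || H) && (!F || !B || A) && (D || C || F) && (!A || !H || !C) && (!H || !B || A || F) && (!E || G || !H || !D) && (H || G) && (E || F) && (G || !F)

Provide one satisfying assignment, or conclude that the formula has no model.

Suppose C = true.
Suppose G = true.
Unit clause (!B) forces B = false.
Unit clause (H) forces H = true.
Unit clause (E) forces E = true.
Unit clause (!A) forces A = false.
Unit clause (D) forces D = true.
Unit clause (!F) forces F = false.
Every clause now holds.

A ↦ false,  B ↦ false,  C ↦ true,  D ↦ true,  E ↦ true,  F ↦ false,  G ↦ true,  H ↦ true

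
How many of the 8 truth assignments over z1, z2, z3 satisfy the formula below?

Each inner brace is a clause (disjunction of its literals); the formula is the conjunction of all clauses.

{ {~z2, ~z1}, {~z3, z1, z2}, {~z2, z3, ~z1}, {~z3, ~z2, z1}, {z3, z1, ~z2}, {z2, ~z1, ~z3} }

2

There are 2^3 = 8 truth assignments over (z1, z2, z3).
Check each against the 6 clauses (columns in the order z1, z2, z3):
  F F F  ✓ satisfies all
  F F T  ✗ fails (~z3 | z1 | z2)
  F T F  ✗ fails (z3 | z1 | ~z2)
  F T T  ✗ fails (~z3 | ~z2 | z1)
  T F F  ✓ satisfies all
  T F T  ✗ fails (z2 | ~z1 | ~z3)
  T T F  ✗ fails (~z2 | ~z1)
  T T T  ✗ fails (~z2 | ~z1)
2 of the 8 rows are models.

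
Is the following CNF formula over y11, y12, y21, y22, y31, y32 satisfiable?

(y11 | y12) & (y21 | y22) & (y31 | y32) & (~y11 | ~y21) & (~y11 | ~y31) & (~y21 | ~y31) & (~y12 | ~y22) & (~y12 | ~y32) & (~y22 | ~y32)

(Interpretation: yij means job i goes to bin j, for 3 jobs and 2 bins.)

No, unsatisfiable

Try y11 = 1.
(~y21) alone gives y21 = 0.
(y22) alone gives y22 = 1.
(~y31) alone gives y31 = 0.
(y32) alone gives y32 = 1.
That conflicts with the unit clause (~y32).
So y11 must be the other value — set y11 = 0.
(y12) alone gives y12 = 1.
(~y22) alone gives y22 = 0.
(y21) alone gives y21 = 1.
(~y31) alone gives y31 = 0.
(y32) alone gives y32 = 1.
That conflicts with the unit clause (~y32).
Neither y11 = 1 nor y11 = 0 works.
No assignment satisfies every clause.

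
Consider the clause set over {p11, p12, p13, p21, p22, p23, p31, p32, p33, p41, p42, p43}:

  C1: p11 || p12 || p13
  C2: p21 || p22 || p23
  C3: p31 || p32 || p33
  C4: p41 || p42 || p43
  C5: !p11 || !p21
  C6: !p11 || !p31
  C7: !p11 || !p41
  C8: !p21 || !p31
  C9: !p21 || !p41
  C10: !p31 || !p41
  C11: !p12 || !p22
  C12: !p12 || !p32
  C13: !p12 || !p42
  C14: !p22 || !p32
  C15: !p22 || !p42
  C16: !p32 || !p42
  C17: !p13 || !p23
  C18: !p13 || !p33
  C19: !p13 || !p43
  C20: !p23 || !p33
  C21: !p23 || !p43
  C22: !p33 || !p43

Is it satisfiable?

Case p11 = false:
Case p12 = true:
(!p22) alone gives p22 = false.
(!p32) alone gives p32 = false.
(!p42) alone gives p42 = false.
Case p21 = true:
(!p31) alone gives p31 = false.
(p33) alone gives p33 = true.
(!p41) alone gives p41 = false.
(p43) alone gives p43 = true.
But (!p43) is also a unit clause — contradiction.
Backtrack on p21: now try p21 = false.
(p23) alone gives p23 = true.
(!p13) alone gives p13 = false.
(!p33) alone gives p33 = false.
(p31) alone gives p31 = true.
(!p41) alone gives p41 = false.
(p43) alone gives p43 = true.
But (!p43) is also a unit clause — contradiction.
Neither p21 = true nor p21 = false works.
Backtrack on p12: now try p12 = false.
(p13) alone gives p13 = true.
(!p23) alone gives p23 = false.
(!p33) alone gives p33 = false.
(!p43) alone gives p43 = false.
Case p21 = true:
(!p31) alone gives p31 = false.
(p32) alone gives p32 = true.
(!p41) alone gives p41 = false.
(p42) alone gives p42 = true.
But (!p42) is also a unit clause — contradiction.
Backtrack on p21: now try p21 = false.
(p22) alone gives p22 = true.
(!p32) alone gives p32 = false.
(p31) alone gives p31 = true.
(!p41) alone gives p41 = false.
(p42) alone gives p42 = true.
But (!p42) is also a unit clause — contradiction.
Neither p21 = true nor p21 = false works.
Neither p12 = true nor p12 = false works.
Backtrack on p11: now try p11 = true.
(!p21) alone gives p21 = false.
(!p31) alone gives p31 = false.
(!p41) alone gives p41 = false.
Case p22 = true:
(!p12) alone gives p12 = false.
(!p32) alone gives p32 = false.
(p33) alone gives p33 = true.
(!p42) alone gives p42 = false.
(p43) alone gives p43 = true.
But (!p43) is also a unit clause — contradiction.
Backtrack on p22: now try p22 = false.
(p23) alone gives p23 = true.
(!p13) alone gives p13 = false.
(!p33) alone gives p33 = false.
(p32) alone gives p32 = true.
(!p12) alone gives p12 = false.
(!p42) alone gives p42 = false.
(p43) alone gives p43 = true.
But (!p43) is also a unit clause — contradiction.
Neither p22 = true nor p22 = false works.
Neither p11 = true nor p11 = false works.
No assignment satisfies every clause.

No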